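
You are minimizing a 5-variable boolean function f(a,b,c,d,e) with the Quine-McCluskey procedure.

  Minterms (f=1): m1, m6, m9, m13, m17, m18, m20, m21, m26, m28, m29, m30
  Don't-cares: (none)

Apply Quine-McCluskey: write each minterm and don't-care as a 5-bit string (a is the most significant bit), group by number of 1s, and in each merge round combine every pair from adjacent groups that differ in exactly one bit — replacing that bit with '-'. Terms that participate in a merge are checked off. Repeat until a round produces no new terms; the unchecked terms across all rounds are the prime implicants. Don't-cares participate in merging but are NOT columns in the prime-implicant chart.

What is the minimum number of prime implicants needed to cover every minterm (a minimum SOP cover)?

size-2^0 implicants → 00001(✓)  00110  01001(✓)  01101(✓)  10001(✓)  10010(✓)  10100(✓)  10101(✓)  11010(✓)  11100(✓)  11101(✓)  11110(✓)
size-2^1 implicants → -0001  -1101  0-001  01-01  1-010  1-100(✓)  1-101(✓)  10-01  1010-(✓)  11-10  111-0  1110-(✓)
size-2^2 implicants → 1-10-
Unchecked terms (primes): -0001, -1101, 0-001, 00110, 01-01, 1-010, 1-10-, 10-01, 11-10, 111-0
Minterm coverage:
  m1 ⊆ -0001,0-001
  m6 ⊆ 00110 [E]
  m9 ⊆ 0-001,01-01
  m13 ⊆ -1101,01-01
  m17 ⊆ -0001,10-01
  m18 ⊆ 1-010 [E]
  m20 ⊆ 1-10- [E]
  m21 ⊆ 1-10-,10-01
  m26 ⊆ 1-010,11-10
  m28 ⊆ 1-10-,111-0
  m29 ⊆ -1101,1-10-
  m30 ⊆ 11-10,111-0
E = {00110, 1-010, 1-10-}
Petrick residual → -0001, 01-01, 11-10
Cover = b'c'd'e + a'b'cde' + a'bd'e + ac'de' + acd' + abde'  |cover|=6

6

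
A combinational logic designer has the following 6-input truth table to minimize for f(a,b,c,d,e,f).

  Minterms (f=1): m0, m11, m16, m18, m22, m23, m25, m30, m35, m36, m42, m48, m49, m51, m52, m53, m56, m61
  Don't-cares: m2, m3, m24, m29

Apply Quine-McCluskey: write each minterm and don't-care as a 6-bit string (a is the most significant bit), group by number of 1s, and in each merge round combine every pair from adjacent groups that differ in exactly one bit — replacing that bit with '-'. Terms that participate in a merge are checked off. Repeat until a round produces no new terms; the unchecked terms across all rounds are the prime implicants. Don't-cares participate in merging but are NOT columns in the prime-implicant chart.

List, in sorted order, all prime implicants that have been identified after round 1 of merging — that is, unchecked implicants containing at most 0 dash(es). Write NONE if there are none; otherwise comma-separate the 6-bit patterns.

Round 0: 000000✓ 000010✓ 000011✓ 001011✓ 010000✓ 010010✓ 010110✓ 010111✓ 011000✓ 011001✓ 011101✓ 011110✓ 100011✓ 100100✓ 101010 110000✓ 110001✓ 110011✓ 110100✓ 110101✓ 111000✓ 111101✓
Round 1: -00011 -10000✓ -11000✓ -11101 0-0000✓ 0-0010✓ 00-011 0000-0✓ 00001- 01-000✓ 01-110 010-10 0100-0✓ 01011- 011-01 01100- 1-0011 1-0100 11-000✓ 11-101 110-00✓ 110-01✓ 1100-1 11000-✓ 11010-✓
Round 2: -1-000 0-00-0 110-0-
PIs = {-00011, -1-000, -11101, 0-00-0, 00-011, 00001-, 01-110, 010-10, 01011-, 011-01, 01100-, 1-0011, 1-0100, 101010, 11-101, 110-0-, 1100-1}

101010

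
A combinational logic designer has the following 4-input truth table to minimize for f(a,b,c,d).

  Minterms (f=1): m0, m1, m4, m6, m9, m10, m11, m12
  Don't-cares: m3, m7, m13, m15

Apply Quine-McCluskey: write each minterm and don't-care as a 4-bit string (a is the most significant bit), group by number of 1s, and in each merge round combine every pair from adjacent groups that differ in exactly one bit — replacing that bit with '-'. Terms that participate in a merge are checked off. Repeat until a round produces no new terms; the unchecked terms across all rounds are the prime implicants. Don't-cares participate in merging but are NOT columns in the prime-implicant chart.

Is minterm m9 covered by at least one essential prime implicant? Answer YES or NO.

Round 0: 0000✓ 0001✓ 0011✓ 0100✓ 0110✓ 0111✓ 1001✓ 1010✓ 1011✓ 1100✓ 1101✓ 1111✓
Round 1: -001✓ -011✓ -100 -111✓ 0-00 0-11✓ 00-1✓ 000- 01-0 011- 1-01✓ 1-11✓ 10-1✓ 101- 11-1✓ 110-
Round 2: --11 -0-1 1--1
PIs = {--11, -0-1, -100, 0-00, 000-, 01-0, 011-, 1--1, 101-, 110-}
Coverage chart:
  m0: 0-00,000-
  m1: -0-1,000-
  m4: -100,0-00,01-0
  m6: 01-0,011-
  m9: -0-1,1--1
  m10: 101- ←essential
  m11: --11,-0-1,1--1,101-
  m12: -100,110-
Essential: 101-

NO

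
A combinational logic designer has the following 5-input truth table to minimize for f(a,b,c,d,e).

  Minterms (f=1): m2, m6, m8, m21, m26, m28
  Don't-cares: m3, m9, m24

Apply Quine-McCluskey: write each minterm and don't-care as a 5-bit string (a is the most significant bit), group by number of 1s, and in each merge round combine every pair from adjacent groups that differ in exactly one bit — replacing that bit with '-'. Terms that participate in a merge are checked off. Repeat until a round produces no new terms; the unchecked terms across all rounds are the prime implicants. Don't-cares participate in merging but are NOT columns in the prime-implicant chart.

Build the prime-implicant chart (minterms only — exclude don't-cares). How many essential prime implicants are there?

Round 0: 00010✓ 00011✓ 00110✓ 01000✓ 01001✓ 10101 11000✓ 11010✓ 11100✓
Round 1: -1000 00-10 0001- 0100- 11-00 110-0
PIs = {-1000, 00-10, 0001-, 0100-, 10101, 11-00, 110-0}
Coverage chart:
  m2: 00-10,0001-
  m6: 00-10 ←essential
  m8: -1000,0100-
  m21: 10101 ←essential
  m26: 110-0 ←essential
  m28: 11-00 ←essential
Essential: 00-10, 10101, 11-00, 110-0

4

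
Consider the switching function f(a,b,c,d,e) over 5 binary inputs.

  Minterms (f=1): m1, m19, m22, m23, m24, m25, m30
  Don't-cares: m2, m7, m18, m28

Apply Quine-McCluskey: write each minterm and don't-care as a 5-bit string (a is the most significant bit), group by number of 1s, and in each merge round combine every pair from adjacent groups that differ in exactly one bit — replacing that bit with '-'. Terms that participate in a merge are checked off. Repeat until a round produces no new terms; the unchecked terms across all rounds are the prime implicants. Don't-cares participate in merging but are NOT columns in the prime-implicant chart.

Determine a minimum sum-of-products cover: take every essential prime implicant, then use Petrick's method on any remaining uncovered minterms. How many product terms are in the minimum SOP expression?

4

[col 0] 00001, 00010*, 00111*, 10010*, 10011*, 10110*, 10111*, 11000*, 11001*, 11100*, 11110*
[col 1] -0010, -0111, 1-110, 10-10*, 10-11*, 1001-*, 1011-*, 11-00, 1100-, 111-0
[col 2] 10-1-
Prime implicants: -0010, -0111, 00001, 1-110, 10-1-, 11-00, 1100-, 111-0
PI chart (minterm → PIs covering it):
  1 | 00001  (sole → essential)
  19 | 10-1-  (sole → essential)
  22 | 1-110,10-1-
  23 | -0111,10-1-
  24 | 11-00,1100-
  25 | 1100-  (sole → essential)
  30 | 1-110,111-0
Essential prime implicants: 00001, 10-1-, 1100-
Petrick residual → 1-110
Minimum SOP uses 4 PIs: a'b'c'd'e + acde' + ab'd + abc'd'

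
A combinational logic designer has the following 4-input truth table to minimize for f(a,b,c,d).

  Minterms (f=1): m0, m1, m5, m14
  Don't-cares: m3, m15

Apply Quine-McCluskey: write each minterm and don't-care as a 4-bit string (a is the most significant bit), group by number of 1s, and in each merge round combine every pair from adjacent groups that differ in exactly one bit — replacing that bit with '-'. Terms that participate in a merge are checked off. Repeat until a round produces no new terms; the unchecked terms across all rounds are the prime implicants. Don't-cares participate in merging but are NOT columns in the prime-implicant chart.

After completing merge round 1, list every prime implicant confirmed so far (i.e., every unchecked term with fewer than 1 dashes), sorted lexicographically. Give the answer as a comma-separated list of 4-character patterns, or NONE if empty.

size-2^0 implicants → 0000(✓)  0001(✓)  0011(✓)  0101(✓)  1110(✓)  1111(✓)
size-2^1 implicants → 0-01  00-1  000-  111-
Unchecked terms (primes): 0-01, 00-1, 000-, 111-

NONE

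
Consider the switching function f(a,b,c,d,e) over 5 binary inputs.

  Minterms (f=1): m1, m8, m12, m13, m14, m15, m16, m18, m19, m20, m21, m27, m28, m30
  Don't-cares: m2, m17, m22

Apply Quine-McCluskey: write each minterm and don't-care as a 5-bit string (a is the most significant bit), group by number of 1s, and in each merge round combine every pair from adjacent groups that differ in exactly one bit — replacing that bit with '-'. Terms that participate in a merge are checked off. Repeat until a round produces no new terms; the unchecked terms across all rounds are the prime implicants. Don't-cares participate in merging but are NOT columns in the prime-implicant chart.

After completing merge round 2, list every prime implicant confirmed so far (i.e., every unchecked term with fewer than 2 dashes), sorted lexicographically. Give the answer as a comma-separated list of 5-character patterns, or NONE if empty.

-0001, -0010, 01-00, 1-011

Round 0: 00001✓ 00010✓ 01000✓ 01100✓ 01101✓ 01110✓ 01111✓ 10000✓ 10001✓ 10010✓ 10011✓ 10100✓ 10101✓ 10110✓ 11011✓ 11100✓ 11110✓
Round 1: -0001 -0010 -1100✓ -1110✓ 01-00 011-0✓ 011-1✓ 0110-✓ 0111-✓ 1-011 1-100✓ 1-110✓ 10-00✓ 10-01✓ 10-10✓ 100-0✓ 100-1✓ 1000-✓ 1001-✓ 101-0✓ 1010-✓ 111-0✓
Round 2: -11-0 011-- 1-1-0 10--0 10-0- 100--
PIs = {-0001, -0010, -11-0, 01-00, 011--, 1-011, 1-1-0, 10--0, 10-0-, 100--}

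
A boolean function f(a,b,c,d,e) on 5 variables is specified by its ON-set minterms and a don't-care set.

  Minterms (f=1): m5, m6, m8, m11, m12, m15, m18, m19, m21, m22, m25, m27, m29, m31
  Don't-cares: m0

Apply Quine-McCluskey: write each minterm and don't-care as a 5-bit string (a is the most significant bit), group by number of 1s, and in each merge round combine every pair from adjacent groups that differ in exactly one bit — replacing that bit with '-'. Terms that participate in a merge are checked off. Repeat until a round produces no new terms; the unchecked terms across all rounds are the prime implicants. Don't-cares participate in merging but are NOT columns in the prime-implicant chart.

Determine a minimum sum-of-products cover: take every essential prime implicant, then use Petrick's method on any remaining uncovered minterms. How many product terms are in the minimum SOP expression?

6

size-2^0 implicants → 00000(✓)  00101(✓)  00110(✓)  01000(✓)  01011(✓)  01100(✓)  01111(✓)  10010(✓)  10011(✓)  10101(✓)  10110(✓)  11001(✓)  11011(✓)  11101(✓)  11111(✓)
size-2^1 implicants → -0101  -0110  -1011(✓)  -1111(✓)  0-000  01-00  01-11(✓)  1-011  1-101  10-10  1001-  11-01(✓)  11-11(✓)  110-1(✓)  111-1(✓)
size-2^2 implicants → -1-11  11--1
Unchecked terms (primes): -0101, -0110, -1-11, 0-000, 01-00, 1-011, 1-101, 10-10, 1001-, 11--1
Minterm coverage:
  m5 ⊆ -0101 [E]
  m6 ⊆ -0110 [E]
  m8 ⊆ 0-000,01-00
  m11 ⊆ -1-11 [E]
  m12 ⊆ 01-00 [E]
  m15 ⊆ -1-11 [E]
  m18 ⊆ 10-10,1001-
  m19 ⊆ 1-011,1001-
  m21 ⊆ -0101,1-101
  m22 ⊆ -0110,10-10
  m25 ⊆ 11--1 [E]
  m27 ⊆ -1-11,1-011,11--1
  m29 ⊆ 1-101,11--1
  m31 ⊆ -1-11,11--1
E = {-0101, -0110, -1-11, 01-00, 11--1}
Petrick residual → 1001-
Cover = b'cd'e + b'cde' + bde + a'bd'e' + ab'c'd + abe  |cover|=6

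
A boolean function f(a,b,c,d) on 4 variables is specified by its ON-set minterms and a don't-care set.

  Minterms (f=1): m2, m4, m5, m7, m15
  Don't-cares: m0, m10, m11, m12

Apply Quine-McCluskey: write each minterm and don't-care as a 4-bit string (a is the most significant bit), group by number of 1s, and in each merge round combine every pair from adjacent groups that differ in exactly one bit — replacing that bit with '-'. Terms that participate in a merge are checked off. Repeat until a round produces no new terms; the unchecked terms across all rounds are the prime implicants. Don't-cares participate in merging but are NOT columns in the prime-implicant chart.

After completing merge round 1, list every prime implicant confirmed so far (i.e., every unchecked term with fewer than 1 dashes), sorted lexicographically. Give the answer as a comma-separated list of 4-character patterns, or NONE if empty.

Round 0: 0000✓ 0010✓ 0100✓ 0101✓ 0111✓ 1010✓ 1011✓ 1100✓ 1111✓
Round 1: -010 -100 -111 0-00 00-0 01-1 010- 1-11 101-
PIs = {-010, -100, -111, 0-00, 00-0, 01-1, 010-, 1-11, 101-}

NONE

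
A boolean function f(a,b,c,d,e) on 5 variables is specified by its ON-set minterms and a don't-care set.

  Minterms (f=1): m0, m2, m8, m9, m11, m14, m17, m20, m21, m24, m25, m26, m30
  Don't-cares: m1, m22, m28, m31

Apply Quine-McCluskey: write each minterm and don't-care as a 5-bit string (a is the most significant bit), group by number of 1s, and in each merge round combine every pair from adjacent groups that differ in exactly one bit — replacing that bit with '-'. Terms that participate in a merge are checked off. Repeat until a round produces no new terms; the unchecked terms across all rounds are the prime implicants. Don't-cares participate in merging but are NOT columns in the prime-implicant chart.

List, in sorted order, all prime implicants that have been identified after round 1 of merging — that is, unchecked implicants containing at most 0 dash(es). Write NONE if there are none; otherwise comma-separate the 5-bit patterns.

NONE

size-2^0 implicants → 00000(✓)  00001(✓)  00010(✓)  01000(✓)  01001(✓)  01011(✓)  01110(✓)  10001(✓)  10100(✓)  10101(✓)  10110(✓)  11000(✓)  11001(✓)  11010(✓)  11100(✓)  11110(✓)  11111(✓)
size-2^1 implicants → -0001(✓)  -1000(✓)  -1001(✓)  -1110  0-000(✓)  0-001(✓)  000-0  0000-(✓)  010-1  0100-(✓)  1-001(✓)  1-100(✓)  1-110(✓)  10-01  101-0(✓)  1010-  11-00(✓)  11-10(✓)  110-0(✓)  1100-(✓)  111-0(✓)  1111-
size-2^2 implicants → --001  -100-  0-00-  1-1-0  11--0
Unchecked terms (primes): --001, -100-, -1110, 0-00-, 000-0, 010-1, 1-1-0, 10-01, 1010-, 11--0, 1111-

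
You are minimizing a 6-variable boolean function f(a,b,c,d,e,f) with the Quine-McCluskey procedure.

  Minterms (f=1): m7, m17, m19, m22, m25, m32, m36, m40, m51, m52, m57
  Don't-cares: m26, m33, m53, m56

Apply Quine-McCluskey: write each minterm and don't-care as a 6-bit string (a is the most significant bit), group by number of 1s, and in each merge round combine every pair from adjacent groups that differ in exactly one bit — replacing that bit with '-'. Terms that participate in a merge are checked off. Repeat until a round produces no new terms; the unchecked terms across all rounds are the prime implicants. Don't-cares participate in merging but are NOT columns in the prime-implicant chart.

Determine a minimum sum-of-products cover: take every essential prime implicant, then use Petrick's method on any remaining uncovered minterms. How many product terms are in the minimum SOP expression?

Round 0: 000111 010001✓ 010011✓ 010110 011001✓ 011010 100000✓ 100001✓ 100100✓ 101000✓ 110011✓ 110100✓ 110101✓ 111000✓ 111001✓
Round 1: -10011 -11001 01-001 0100-1 1-0100 1-1000 10-000 100-00 10000- 11010- 11100-
PIs = {-10011, -11001, 000111, 01-001, 0100-1, 010110, 011010, 1-0100, 1-1000, 10-000, 100-00, 10000-, 11010-, 11100-}
Coverage chart:
  m7: 000111 ←essential
  m17: 01-001,0100-1
  m19: -10011,0100-1
  m22: 010110 ←essential
  m25: -11001,01-001
  m32: 10-000,100-00,10000-
  m36: 1-0100,100-00
  m40: 1-1000,10-000
  m51: -10011 ←essential
  m52: 1-0100,11010-
  m57: -11001,11100-
Essential: -10011, 000111, 010110
Petrick residual → -11001, 01-001, 1-0100, 10-000
Min cover (7 terms): bc'd'ef + bcd'e'f + a'b'c'def + a'bd'e'f + a'bc'def' + ac'de'f' + ab'd'e'f'

7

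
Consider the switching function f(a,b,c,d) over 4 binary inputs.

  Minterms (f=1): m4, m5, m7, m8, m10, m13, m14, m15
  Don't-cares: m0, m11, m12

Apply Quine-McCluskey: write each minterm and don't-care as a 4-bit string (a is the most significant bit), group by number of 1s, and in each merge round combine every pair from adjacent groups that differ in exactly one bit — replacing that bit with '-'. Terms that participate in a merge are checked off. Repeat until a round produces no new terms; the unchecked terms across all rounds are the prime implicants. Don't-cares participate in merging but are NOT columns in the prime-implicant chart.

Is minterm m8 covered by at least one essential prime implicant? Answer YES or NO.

size-2^0 implicants → 0000(✓)  0100(✓)  0101(✓)  0111(✓)  1000(✓)  1010(✓)  1011(✓)  1100(✓)  1101(✓)  1110(✓)  1111(✓)
size-2^1 implicants → -000(✓)  -100(✓)  -101(✓)  -111(✓)  0-00(✓)  01-1(✓)  010-(✓)  1-00(✓)  1-10(✓)  1-11(✓)  10-0(✓)  101-(✓)  11-0(✓)  11-1(✓)  110-(✓)  111-(✓)
size-2^2 implicants → --00  -1-1  -10-  1--0  1-1-  11--
Unchecked terms (primes): --00, -1-1, -10-, 1--0, 1-1-, 11--
Minterm coverage:
  m4 ⊆ --00,-10-
  m5 ⊆ -1-1,-10-
  m7 ⊆ -1-1 [E]
  m8 ⊆ --00,1--0
  m10 ⊆ 1--0,1-1-
  m13 ⊆ -1-1,-10-,11--
  m14 ⊆ 1--0,1-1-,11--
  m15 ⊆ -1-1,1-1-,11--
E = {-1-1}

NO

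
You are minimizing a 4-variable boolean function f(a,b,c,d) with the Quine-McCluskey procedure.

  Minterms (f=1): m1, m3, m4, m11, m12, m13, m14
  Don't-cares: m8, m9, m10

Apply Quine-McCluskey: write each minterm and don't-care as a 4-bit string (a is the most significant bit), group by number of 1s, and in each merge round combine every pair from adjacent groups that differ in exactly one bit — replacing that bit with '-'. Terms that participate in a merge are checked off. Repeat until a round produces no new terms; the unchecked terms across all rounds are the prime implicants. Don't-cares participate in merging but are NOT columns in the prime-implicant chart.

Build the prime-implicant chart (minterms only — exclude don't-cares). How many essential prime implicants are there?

[col 0] 0001*, 0011*, 0100*, 1000*, 1001*, 1010*, 1011*, 1100*, 1101*, 1110*
[col 1] -001*, -011*, -100, 00-1*, 1-00*, 1-01*, 1-10*, 10-0*, 10-1*, 100-*, 101-*, 11-0*, 110-*
[col 2] -0-1, 1--0, 1-0-, 10--
Prime implicants: -0-1, -100, 1--0, 1-0-, 10--
PI chart (minterm → PIs covering it):
  1 | -0-1  (sole → essential)
  3 | -0-1  (sole → essential)
  4 | -100  (sole → essential)
  11 | -0-1,10--
  12 | -100,1--0,1-0-
  13 | 1-0-  (sole → essential)
  14 | 1--0  (sole → essential)
Essential prime implicants: -0-1, -100, 1--0, 1-0-

4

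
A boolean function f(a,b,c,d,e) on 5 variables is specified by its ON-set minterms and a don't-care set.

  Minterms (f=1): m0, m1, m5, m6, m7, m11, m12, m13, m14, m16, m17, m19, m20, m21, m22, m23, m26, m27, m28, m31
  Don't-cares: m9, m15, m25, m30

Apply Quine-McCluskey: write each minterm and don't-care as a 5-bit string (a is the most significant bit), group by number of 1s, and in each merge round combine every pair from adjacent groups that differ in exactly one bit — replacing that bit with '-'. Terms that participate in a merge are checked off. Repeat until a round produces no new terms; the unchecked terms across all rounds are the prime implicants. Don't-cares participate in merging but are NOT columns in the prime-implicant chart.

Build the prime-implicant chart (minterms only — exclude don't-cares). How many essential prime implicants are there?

[col 0] 00000*, 00001*, 00101*, 00110*, 00111*, 01001*, 01011*, 01100*, 01101*, 01110*, 01111*, 10000*, 10001*, 10011*, 10100*, 10101*, 10110*, 10111*, 11001*, 11010*, 11011*, 11100*, 11110*, 11111*
[col 1] -0000*, -0001*, -0101*, -0110*, -0111*, -1001*, -1011*, -1100*, -1110*, -1111*, 0-001*, 0-101*, 0-110*, 0-111*, 00-01*, 0000-*, 001-1*, 0011-*, 01-01*, 01-11*, 010-1*, 011-0*, 011-1*, 0110-*, 0111-*, 1-001*, 1-011*, 1-100*, 1-110*, 1-111*, 10-00*, 10-01*, 10-11*, 100-1*, 1000-*, 101-0*, 101-1*, 1010-*, 1011-*, 11-10*, 11-11*, 110-1*, 1101-*, 111-0*, 1111-*
[col 2] --001, --110*, --111*, -0-01, -000-, -01-1, -011-*, -1-11, -10-1, -11-0, -111-*, 0--01, 0-1-1, 0-11-*, 01--1, 011--, 1--11, 1-0-1, 1-1-0, 1-11-*, 10--1, 10-0-, 101--, 11-1-
[col 3] --11-
Prime implicants: --001, --11-, -0-01, -000-, -01-1, -1-11, -10-1, -11-0, 0--01, 0-1-1, 01--1, 011--, 1--11, 1-0-1, 1-1-0, 10--1, 10-0-, 101--, 11-1-
PI chart (minterm → PIs covering it):
  0 | -000-  (sole → essential)
  1 | --001,-0-01,-000-,0--01
  5 | -0-01,-01-1,0--01,0-1-1
  6 | --11-  (sole → essential)
  7 | --11-,-01-1,0-1-1
  11 | -1-11,-10-1,01--1
  12 | -11-0,011--
  13 | 0--01,0-1-1,01--1,011--
  14 | --11-,-11-0,011--
  16 | -000-,10-0-
  17 | --001,-0-01,-000-,1-0-1,10--1,10-0-
  19 | 1--11,1-0-1,10--1
  20 | 1-1-0,10-0-,101--
  21 | -0-01,-01-1,10--1,10-0-,101--
  22 | --11-,1-1-0,101--
  23 | --11-,-01-1,1--11,10--1,101--
  26 | 11-1-  (sole → essential)
  27 | -1-11,-10-1,1--11,1-0-1,11-1-
  28 | -11-0,1-1-0
  31 | --11-,-1-11,1--11,11-1-
Essential prime implicants: --11-, -000-, 11-1-

3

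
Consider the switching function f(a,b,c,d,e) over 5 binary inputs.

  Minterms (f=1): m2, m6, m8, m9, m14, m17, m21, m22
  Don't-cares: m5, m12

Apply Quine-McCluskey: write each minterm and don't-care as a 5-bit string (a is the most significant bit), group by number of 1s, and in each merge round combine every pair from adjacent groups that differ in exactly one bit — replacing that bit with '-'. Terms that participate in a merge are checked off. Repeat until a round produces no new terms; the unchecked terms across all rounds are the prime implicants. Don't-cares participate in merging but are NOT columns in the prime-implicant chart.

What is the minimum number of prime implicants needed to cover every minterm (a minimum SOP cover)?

Round 0: 00010✓ 00101✓ 00110✓ 01000✓ 01001✓ 01100✓ 01110✓ 10001✓ 10101✓ 10110✓
Round 1: -0101 -0110 0-110 00-10 01-00 0100- 011-0 10-01
PIs = {-0101, -0110, 0-110, 00-10, 01-00, 0100-, 011-0, 10-01}
Coverage chart:
  m2: 00-10 ←essential
  m6: -0110,0-110,00-10
  m8: 01-00,0100-
  m9: 0100- ←essential
  m14: 0-110,011-0
  m17: 10-01 ←essential
  m21: -0101,10-01
  m22: -0110 ←essential
Essential: -0110, 00-10, 0100-, 10-01
Petrick residual → 0-110
Min cover (5 terms): b'cde' + a'cde' + a'b'de' + a'bc'd' + ab'd'e

5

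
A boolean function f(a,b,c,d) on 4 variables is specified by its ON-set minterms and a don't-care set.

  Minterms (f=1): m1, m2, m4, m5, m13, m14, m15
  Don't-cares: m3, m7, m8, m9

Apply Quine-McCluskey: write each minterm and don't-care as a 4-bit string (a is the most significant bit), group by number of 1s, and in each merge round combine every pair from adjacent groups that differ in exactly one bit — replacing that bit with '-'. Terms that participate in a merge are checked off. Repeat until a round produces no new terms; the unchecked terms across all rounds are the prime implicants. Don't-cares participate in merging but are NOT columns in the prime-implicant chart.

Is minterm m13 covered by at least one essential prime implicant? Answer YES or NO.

NO

size-2^0 implicants → 0001(✓)  0010(✓)  0011(✓)  0100(✓)  0101(✓)  0111(✓)  1000(✓)  1001(✓)  1101(✓)  1110(✓)  1111(✓)
size-2^1 implicants → -001(✓)  -101(✓)  -111(✓)  0-01(✓)  0-11(✓)  00-1(✓)  001-  01-1(✓)  010-  1-01(✓)  100-  11-1(✓)  111-
size-2^2 implicants → --01  -1-1  0--1
Unchecked terms (primes): --01, -1-1, 0--1, 001-, 010-, 100-, 111-
Minterm coverage:
  m1 ⊆ --01,0--1
  m2 ⊆ 001- [E]
  m4 ⊆ 010- [E]
  m5 ⊆ --01,-1-1,0--1,010-
  m13 ⊆ --01,-1-1
  m14 ⊆ 111- [E]
  m15 ⊆ -1-1,111-
E = {001-, 010-, 111-}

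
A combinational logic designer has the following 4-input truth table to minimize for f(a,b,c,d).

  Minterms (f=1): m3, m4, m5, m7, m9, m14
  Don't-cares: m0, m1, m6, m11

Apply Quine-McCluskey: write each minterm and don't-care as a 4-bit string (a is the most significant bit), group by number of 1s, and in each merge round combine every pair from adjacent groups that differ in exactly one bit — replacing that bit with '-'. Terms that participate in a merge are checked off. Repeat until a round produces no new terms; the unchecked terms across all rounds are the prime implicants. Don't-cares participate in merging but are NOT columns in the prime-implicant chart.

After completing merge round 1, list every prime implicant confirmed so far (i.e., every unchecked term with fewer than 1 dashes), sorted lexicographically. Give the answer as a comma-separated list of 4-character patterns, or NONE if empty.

size-2^0 implicants → 0000(✓)  0001(✓)  0011(✓)  0100(✓)  0101(✓)  0110(✓)  0111(✓)  1001(✓)  1011(✓)  1110(✓)
size-2^1 implicants → -001(✓)  -011(✓)  -110  0-00(✓)  0-01(✓)  0-11(✓)  00-1(✓)  000-(✓)  01-0(✓)  01-1(✓)  010-(✓)  011-(✓)  10-1(✓)
size-2^2 implicants → -0-1  0--1  0-0-  01--
Unchecked terms (primes): -0-1, -110, 0--1, 0-0-, 01--

NONE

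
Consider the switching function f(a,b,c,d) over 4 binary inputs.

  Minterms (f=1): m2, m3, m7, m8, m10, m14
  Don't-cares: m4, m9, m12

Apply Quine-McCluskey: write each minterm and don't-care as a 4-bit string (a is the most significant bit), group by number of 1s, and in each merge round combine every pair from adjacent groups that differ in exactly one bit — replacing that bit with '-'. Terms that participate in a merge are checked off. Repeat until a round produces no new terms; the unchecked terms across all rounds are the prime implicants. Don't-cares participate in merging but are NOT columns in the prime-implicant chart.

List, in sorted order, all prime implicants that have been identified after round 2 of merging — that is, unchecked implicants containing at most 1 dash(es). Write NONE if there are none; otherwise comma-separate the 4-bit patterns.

size-2^0 implicants → 0010(✓)  0011(✓)  0100(✓)  0111(✓)  1000(✓)  1001(✓)  1010(✓)  1100(✓)  1110(✓)
size-2^1 implicants → -010  -100  0-11  001-  1-00(✓)  1-10(✓)  10-0(✓)  100-  11-0(✓)
size-2^2 implicants → 1--0
Unchecked terms (primes): -010, -100, 0-11, 001-, 1--0, 100-

-010, -100, 0-11, 001-, 100-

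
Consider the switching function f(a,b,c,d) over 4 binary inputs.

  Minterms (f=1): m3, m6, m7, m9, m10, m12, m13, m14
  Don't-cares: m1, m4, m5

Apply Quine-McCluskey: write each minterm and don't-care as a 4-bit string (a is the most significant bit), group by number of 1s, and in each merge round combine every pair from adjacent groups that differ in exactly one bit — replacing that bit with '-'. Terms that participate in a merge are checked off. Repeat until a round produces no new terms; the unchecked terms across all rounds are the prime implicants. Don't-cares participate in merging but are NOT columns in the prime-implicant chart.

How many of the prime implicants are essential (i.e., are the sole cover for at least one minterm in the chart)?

3

size-2^0 implicants → 0001(✓)  0011(✓)  0100(✓)  0101(✓)  0110(✓)  0111(✓)  1001(✓)  1010(✓)  1100(✓)  1101(✓)  1110(✓)
size-2^1 implicants → -001(✓)  -100(✓)  -101(✓)  -110(✓)  0-01(✓)  0-11(✓)  00-1(✓)  01-0(✓)  01-1(✓)  010-(✓)  011-(✓)  1-01(✓)  1-10  11-0(✓)  110-(✓)
size-2^2 implicants → --01  -1-0  -10-  0--1  01--
Unchecked terms (primes): --01, -1-0, -10-, 0--1, 01--, 1-10
Minterm coverage:
  m3 ⊆ 0--1 [E]
  m6 ⊆ -1-0,01--
  m7 ⊆ 0--1,01--
  m9 ⊆ --01 [E]
  m10 ⊆ 1-10 [E]
  m12 ⊆ -1-0,-10-
  m13 ⊆ --01,-10-
  m14 ⊆ -1-0,1-10
E = {--01, 0--1, 1-10}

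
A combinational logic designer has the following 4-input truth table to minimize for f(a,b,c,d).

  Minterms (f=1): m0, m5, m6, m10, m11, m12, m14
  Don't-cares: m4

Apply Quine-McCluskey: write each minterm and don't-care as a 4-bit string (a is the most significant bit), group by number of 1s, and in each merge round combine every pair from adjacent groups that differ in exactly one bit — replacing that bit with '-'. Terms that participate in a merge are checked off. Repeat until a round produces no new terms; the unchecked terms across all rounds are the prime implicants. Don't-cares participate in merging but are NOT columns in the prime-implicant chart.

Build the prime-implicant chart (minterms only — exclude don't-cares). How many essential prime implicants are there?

4

[col 0] 0000*, 0100*, 0101*, 0110*, 1010*, 1011*, 1100*, 1110*
[col 1] -100*, -110*, 0-00, 01-0*, 010-, 1-10, 101-, 11-0*
[col 2] -1-0
Prime implicants: -1-0, 0-00, 010-, 1-10, 101-
PI chart (minterm → PIs covering it):
  0 | 0-00  (sole → essential)
  5 | 010-  (sole → essential)
  6 | -1-0  (sole → essential)
  10 | 1-10,101-
  11 | 101-  (sole → essential)
  12 | -1-0  (sole → essential)
  14 | -1-0,1-10
Essential prime implicants: -1-0, 0-00, 010-, 101-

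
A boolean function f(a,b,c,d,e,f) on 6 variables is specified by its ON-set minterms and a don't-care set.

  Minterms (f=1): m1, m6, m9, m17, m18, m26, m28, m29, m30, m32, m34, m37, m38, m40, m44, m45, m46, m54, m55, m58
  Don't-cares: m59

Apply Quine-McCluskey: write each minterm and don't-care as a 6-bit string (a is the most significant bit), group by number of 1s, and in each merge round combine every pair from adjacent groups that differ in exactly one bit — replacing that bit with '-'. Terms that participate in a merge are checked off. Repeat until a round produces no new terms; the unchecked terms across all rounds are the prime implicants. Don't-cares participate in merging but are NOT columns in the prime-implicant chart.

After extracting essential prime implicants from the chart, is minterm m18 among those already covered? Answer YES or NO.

[col 0] 000001*, 000110*, 001001*, 010001*, 010010*, 011010*, 011100*, 011101*, 011110*, 100000*, 100010*, 100101*, 100110*, 101000*, 101100*, 101101*, 101110*, 110110*, 110111*, 111010*, 111011*
[col 1] -00110, -11010, 0-0001, 00-001, 01-010, 011-10, 0111-0, 01110-, 1-0110, 10-000, 10-101, 10-110, 100-10, 1000-0, 101-00, 1011-0, 10110-, 11011-, 11101-
Prime implicants: -00110, -11010, 0-0001, 00-001, 01-010, 011-10, 0111-0, 01110-, 1-0110, 10-000, 10-101, 10-110, 100-10, 1000-0, 101-00, 1011-0, 10110-, 11011-, 11101-
PI chart (minterm → PIs covering it):
  1 | 0-0001,00-001
  6 | -00110  (sole → essential)
  9 | 00-001  (sole → essential)
  17 | 0-0001  (sole → essential)
  18 | 01-010  (sole → essential)
  26 | -11010,01-010,011-10
  28 | 0111-0,01110-
  29 | 01110-  (sole → essential)
  30 | 011-10,0111-0
  32 | 10-000,1000-0
  34 | 100-10,1000-0
  37 | 10-101  (sole → essential)
  38 | -00110,1-0110,10-110,100-10
  40 | 10-000,101-00
  44 | 101-00,1011-0,10110-
  45 | 10-101,10110-
  46 | 10-110,1011-0
  54 | 1-0110,11011-
  55 | 11011-  (sole → essential)
  58 | -11010,11101-
Essential prime implicants: -00110, 0-0001, 00-001, 01-010, 01110-, 10-101, 11011-

YES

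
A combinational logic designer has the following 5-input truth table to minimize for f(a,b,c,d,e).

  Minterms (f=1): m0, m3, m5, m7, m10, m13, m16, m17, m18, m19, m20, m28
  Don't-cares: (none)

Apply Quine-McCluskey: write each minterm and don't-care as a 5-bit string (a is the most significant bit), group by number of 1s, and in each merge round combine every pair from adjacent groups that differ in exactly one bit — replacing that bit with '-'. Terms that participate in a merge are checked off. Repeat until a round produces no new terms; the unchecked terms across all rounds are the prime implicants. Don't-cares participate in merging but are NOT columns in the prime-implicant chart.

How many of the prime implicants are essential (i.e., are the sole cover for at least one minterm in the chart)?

size-2^0 implicants → 00000(✓)  00011(✓)  00101(✓)  00111(✓)  01010  01101(✓)  10000(✓)  10001(✓)  10010(✓)  10011(✓)  10100(✓)  11100(✓)
size-2^1 implicants → -0000  -0011  0-101  00-11  001-1  1-100  10-00  100-0(✓)  100-1(✓)  1000-(✓)  1001-(✓)
size-2^2 implicants → 100--
Unchecked terms (primes): -0000, -0011, 0-101, 00-11, 001-1, 01010, 1-100, 10-00, 100--
Minterm coverage:
  m0 ⊆ -0000 [E]
  m3 ⊆ -0011,00-11
  m5 ⊆ 0-101,001-1
  m7 ⊆ 00-11,001-1
  m10 ⊆ 01010 [E]
  m13 ⊆ 0-101 [E]
  m16 ⊆ -0000,10-00,100--
  m17 ⊆ 100-- [E]
  m18 ⊆ 100-- [E]
  m19 ⊆ -0011,100--
  m20 ⊆ 1-100,10-00
  m28 ⊆ 1-100 [E]
E = {-0000, 0-101, 01010, 1-100, 100--}

5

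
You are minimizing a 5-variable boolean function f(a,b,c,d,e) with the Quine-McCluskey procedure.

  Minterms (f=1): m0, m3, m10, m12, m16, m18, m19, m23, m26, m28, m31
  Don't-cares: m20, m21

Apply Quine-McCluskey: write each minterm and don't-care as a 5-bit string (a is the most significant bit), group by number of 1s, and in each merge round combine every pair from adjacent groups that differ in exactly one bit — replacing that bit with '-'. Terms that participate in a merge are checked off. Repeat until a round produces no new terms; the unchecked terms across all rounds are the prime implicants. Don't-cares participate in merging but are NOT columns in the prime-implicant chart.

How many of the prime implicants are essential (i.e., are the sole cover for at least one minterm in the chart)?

[col 0] 00000*, 00011*, 01010*, 01100*, 10000*, 10010*, 10011*, 10100*, 10101*, 10111*, 11010*, 11100*, 11111*
[col 1] -0000, -0011, -1010, -1100, 1-010, 1-100, 1-111, 10-00, 10-11, 100-0, 1001-, 101-1, 1010-
Prime implicants: -0000, -0011, -1010, -1100, 1-010, 1-100, 1-111, 10-00, 10-11, 100-0, 1001-, 101-1, 1010-
PI chart (minterm → PIs covering it):
  0 | -0000  (sole → essential)
  3 | -0011  (sole → essential)
  10 | -1010  (sole → essential)
  12 | -1100  (sole → essential)
  16 | -0000,10-00,100-0
  18 | 1-010,100-0,1001-
  19 | -0011,10-11,1001-
  23 | 1-111,10-11,101-1
  26 | -1010,1-010
  28 | -1100,1-100
  31 | 1-111  (sole → essential)
Essential prime implicants: -0000, -0011, -1010, -1100, 1-111

5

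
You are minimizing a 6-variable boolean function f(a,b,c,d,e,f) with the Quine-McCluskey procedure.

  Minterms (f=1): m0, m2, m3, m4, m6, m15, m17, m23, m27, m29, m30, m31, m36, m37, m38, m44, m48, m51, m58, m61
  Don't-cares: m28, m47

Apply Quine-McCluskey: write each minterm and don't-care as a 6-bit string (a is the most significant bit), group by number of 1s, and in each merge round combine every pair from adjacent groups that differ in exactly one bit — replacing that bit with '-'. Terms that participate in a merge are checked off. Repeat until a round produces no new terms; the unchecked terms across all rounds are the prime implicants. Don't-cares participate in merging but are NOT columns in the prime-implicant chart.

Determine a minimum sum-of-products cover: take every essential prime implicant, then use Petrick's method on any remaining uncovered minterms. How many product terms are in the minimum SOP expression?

14

size-2^0 implicants → 000000(✓)  000010(✓)  000011(✓)  000100(✓)  000110(✓)  001111(✓)  010001  010111(✓)  011011(✓)  011100(✓)  011101(✓)  011110(✓)  011111(✓)  100100(✓)  100101(✓)  100110(✓)  101100(✓)  101111(✓)  110000  110011  111010  111101(✓)
size-2^1 implicants → -00100(✓)  -00110(✓)  -01111  -11101  0-1111  000-00(✓)  000-10(✓)  0000-0(✓)  00001-  0001-0(✓)  01-111  011-11  0111-0(✓)  0111-1(✓)  01110-(✓)  01111-(✓)  10-100  1001-0(✓)  10010-
size-2^2 implicants → -001-0  000--0  0111--
Unchecked terms (primes): -001-0, -01111, -11101, 0-1111, 000--0, 00001-, 01-111, 010001, 011-11, 0111--, 10-100, 10010-, 110000, 110011, 111010
Minterm coverage:
  m0 ⊆ 000--0 [E]
  m2 ⊆ 000--0,00001-
  m3 ⊆ 00001- [E]
  m4 ⊆ -001-0,000--0
  m6 ⊆ -001-0,000--0
  m15 ⊆ -01111,0-1111
  m17 ⊆ 010001 [E]
  m23 ⊆ 01-111 [E]
  m27 ⊆ 011-11 [E]
  m29 ⊆ -11101,0111--
  m30 ⊆ 0111-- [E]
  m31 ⊆ 0-1111,01-111,011-11,0111--
  m36 ⊆ -001-0,10-100,10010-
  m37 ⊆ 10010- [E]
  m38 ⊆ -001-0 [E]
  m44 ⊆ 10-100 [E]
  m48 ⊆ 110000 [E]
  m51 ⊆ 110011 [E]
  m58 ⊆ 111010 [E]
  m61 ⊆ -11101 [E]
E = {-001-0, -11101, 000--0, 00001-, 01-111, 010001, 011-11, 0111--, 10-100, 10010-, 110000, 110011, 111010}
Petrick residual → -01111
Cover = b'c'df' + b'cdef + bcde'f + a'b'c'f' + a'b'c'd'e + a'bdef + a'bc'd'e'f + a'bcef + a'bcd + ab'de'f' + ab'c'de' + abc'd'e'f' + abc'd'ef + abcd'ef'  |cover|=14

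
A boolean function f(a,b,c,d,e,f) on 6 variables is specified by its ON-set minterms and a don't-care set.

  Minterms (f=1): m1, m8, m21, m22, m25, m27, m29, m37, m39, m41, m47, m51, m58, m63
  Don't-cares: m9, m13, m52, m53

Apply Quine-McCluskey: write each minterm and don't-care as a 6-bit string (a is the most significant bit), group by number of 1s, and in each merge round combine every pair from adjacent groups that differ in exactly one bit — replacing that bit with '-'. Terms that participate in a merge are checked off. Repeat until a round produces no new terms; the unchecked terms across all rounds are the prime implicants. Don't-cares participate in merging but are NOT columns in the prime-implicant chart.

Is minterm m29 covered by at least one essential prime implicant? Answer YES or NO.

size-2^0 implicants → 000001(✓)  001000(✓)  001001(✓)  001101(✓)  010101(✓)  010110  011001(✓)  011011(✓)  011101(✓)  100101(✓)  100111(✓)  101001(✓)  101111(✓)  110011  110100(✓)  110101(✓)  111010  111111(✓)
size-2^1 implicants → -01001  -10101  0-1001(✓)  0-1101(✓)  00-001  001-01(✓)  00100-  01-101  011-01(✓)  0110-1  1-0101  1-1111  10-111  1001-1  11010-
size-2^2 implicants → 0-1-01
Unchecked terms (primes): -01001, -10101, 0-1-01, 00-001, 00100-, 01-101, 010110, 0110-1, 1-0101, 1-1111, 10-111, 1001-1, 110011, 11010-, 111010
Minterm coverage:
  m1 ⊆ 00-001 [E]
  m8 ⊆ 00100- [E]
  m21 ⊆ -10101,01-101
  m22 ⊆ 010110 [E]
  m25 ⊆ 0-1-01,0110-1
  m27 ⊆ 0110-1 [E]
  m29 ⊆ 0-1-01,01-101
  m37 ⊆ 1-0101,1001-1
  m39 ⊆ 10-111,1001-1
  m41 ⊆ -01001 [E]
  m47 ⊆ 1-1111,10-111
  m51 ⊆ 110011 [E]
  m58 ⊆ 111010 [E]
  m63 ⊆ 1-1111 [E]
E = {-01001, 00-001, 00100-, 010110, 0110-1, 1-1111, 110011, 111010}

NO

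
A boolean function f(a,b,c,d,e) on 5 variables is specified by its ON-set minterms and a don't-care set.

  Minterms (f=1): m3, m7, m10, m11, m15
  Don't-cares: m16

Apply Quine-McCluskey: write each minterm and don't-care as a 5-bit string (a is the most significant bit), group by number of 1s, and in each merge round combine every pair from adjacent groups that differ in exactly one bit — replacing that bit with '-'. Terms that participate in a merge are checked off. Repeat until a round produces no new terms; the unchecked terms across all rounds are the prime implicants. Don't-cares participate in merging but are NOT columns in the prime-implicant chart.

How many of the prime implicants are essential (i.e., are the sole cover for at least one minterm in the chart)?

size-2^0 implicants → 00011(✓)  00111(✓)  01010(✓)  01011(✓)  01111(✓)  10000
size-2^1 implicants → 0-011(✓)  0-111(✓)  00-11(✓)  01-11(✓)  0101-
size-2^2 implicants → 0--11
Unchecked terms (primes): 0--11, 0101-, 10000
Minterm coverage:
  m3 ⊆ 0--11 [E]
  m7 ⊆ 0--11 [E]
  m10 ⊆ 0101- [E]
  m11 ⊆ 0--11,0101-
  m15 ⊆ 0--11 [E]
E = {0--11, 0101-}

2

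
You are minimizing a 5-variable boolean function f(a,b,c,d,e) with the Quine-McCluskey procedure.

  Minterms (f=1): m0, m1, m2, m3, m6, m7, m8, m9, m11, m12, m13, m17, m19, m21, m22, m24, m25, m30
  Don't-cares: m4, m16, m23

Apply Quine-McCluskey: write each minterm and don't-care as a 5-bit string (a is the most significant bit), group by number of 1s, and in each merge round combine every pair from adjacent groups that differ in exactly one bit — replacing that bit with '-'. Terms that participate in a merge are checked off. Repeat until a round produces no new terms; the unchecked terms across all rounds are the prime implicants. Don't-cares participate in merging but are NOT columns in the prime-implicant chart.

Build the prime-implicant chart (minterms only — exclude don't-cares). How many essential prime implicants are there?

size-2^0 implicants → 00000(✓)  00001(✓)  00010(✓)  00011(✓)  00100(✓)  00110(✓)  00111(✓)  01000(✓)  01001(✓)  01011(✓)  01100(✓)  01101(✓)  10000(✓)  10001(✓)  10011(✓)  10101(✓)  10110(✓)  10111(✓)  11000(✓)  11001(✓)  11110(✓)
size-2^1 implicants → -0000(✓)  -0001(✓)  -0011(✓)  -0110(✓)  -0111(✓)  -1000(✓)  -1001(✓)  0-000(✓)  0-001(✓)  0-011(✓)  0-100(✓)  00-00(✓)  00-10(✓)  00-11(✓)  000-0(✓)  000-1(✓)  0000-(✓)  0001-(✓)  001-0(✓)  0011-(✓)  01-00(✓)  01-01(✓)  010-1(✓)  0100-(✓)  0110-(✓)  1-000(✓)  1-001(✓)  1-110  10-01(✓)  10-11(✓)  100-1(✓)  1000-(✓)  101-1(✓)  1011-(✓)  1100-(✓)
size-2^2 implicants → --000(✓)  --001(✓)  -0-11  -00-1  -000-(✓)  -011-  -100-(✓)  0--00  0-0-1  0-00-(✓)  00--0  00-1-  000--  01-0-  1-00-(✓)  10--1
size-2^3 implicants → --00-
Unchecked terms (primes): --00-, -0-11, -00-1, -011-, 0--00, 0-0-1, 00--0, 00-1-, 000--, 01-0-, 1-110, 10--1
Minterm coverage:
  m0 ⊆ --00-,0--00,00--0,000--
  m1 ⊆ --00-,-00-1,0-0-1,000--
  m2 ⊆ 00--0,00-1-,000--
  m3 ⊆ -0-11,-00-1,0-0-1,00-1-,000--
  m6 ⊆ -011-,00--0,00-1-
  m7 ⊆ -0-11,-011-,00-1-
  m8 ⊆ --00-,0--00,01-0-
  m9 ⊆ --00-,0-0-1,01-0-
  m11 ⊆ 0-0-1 [E]
  m12 ⊆ 0--00,01-0-
  m13 ⊆ 01-0- [E]
  m17 ⊆ --00-,-00-1,10--1
  m19 ⊆ -0-11,-00-1,10--1
  m21 ⊆ 10--1 [E]
  m22 ⊆ -011-,1-110
  m24 ⊆ --00- [E]
  m25 ⊆ --00- [E]
  m30 ⊆ 1-110 [E]
E = {--00-, 0-0-1, 01-0-, 1-110, 10--1}

5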